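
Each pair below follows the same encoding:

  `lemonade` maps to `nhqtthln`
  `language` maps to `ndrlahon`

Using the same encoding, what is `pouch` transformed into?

The shift increases by 1 at each position, starting from +2: 2, 3, 4, ….
Applying it to pouch: p+2=r, o+3=r, u+4=y, c+5=h, h+6=n.

rryhn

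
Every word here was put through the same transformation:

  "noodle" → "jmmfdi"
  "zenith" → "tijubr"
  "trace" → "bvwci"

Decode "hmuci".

n(13)→j(9) and o(14)→m(12) fit y≡3x+22 (mod 26); the inverse of 3 mod 26 is 9. Each letter's alphabet position (a=0..z=25) is mapped through 3·x+22 mod 26 — an affine cipher.
Undoing it on hmuci: h(7)→9·(7−22)≡21=v; m(12)→9·(12−22)≡14=o; u(20)→9·(20−22)≡8=i; c(2)→9·(2−22)≡2=c; i(8)→9·(8−22)≡4=e (all mod 26).

voice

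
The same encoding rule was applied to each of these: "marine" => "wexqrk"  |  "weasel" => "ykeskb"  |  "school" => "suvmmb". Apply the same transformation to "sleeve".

sbkkdk

Each letter's alphabet position (a=0..z=25) is mapped through 21·x+4 mod 26 — an affine cipher.
For sleeve: s(18)→21·18+4≡18=s; l(11)→21·11+4≡1=b; e(4)→21·4+4≡10=k; e(4)→21·4+4≡10=k; v(21)→21·21+4≡3=d; e(4)→21·4+4≡10=k (all mod 26).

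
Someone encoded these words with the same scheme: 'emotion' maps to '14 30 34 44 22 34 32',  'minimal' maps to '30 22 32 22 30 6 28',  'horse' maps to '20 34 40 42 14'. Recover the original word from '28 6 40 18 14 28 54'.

largely

e(#5)→14 and m(#13)→30: differences scale by 2, so n = 2·pos + 4. Each letter becomes 2×(its alphabet position, a=1..z=26) + 4.
Decoding 28 6 40 18 14 28 54: 28→(28−4)÷2=12=l, 6→(6−4)÷2=1=a, 40→(40−4)÷2=18=r, 18→(18−4)÷2=7=g, 14→(14−4)÷2=5=e, 28→(28−4)÷2=12=l, 54→(54−4)÷2=25=y.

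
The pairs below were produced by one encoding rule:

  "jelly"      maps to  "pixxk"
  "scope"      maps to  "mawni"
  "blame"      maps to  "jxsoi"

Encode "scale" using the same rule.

masxi

j(9)→p(15) and e(4)→i(8) fit y≡17x+18 (mod 26); the inverse of 17 mod 26 is 23. Treating letters as 0–25, the rule is x ↦ 17x + 18 (mod 26).
On scale: s(18)→17·18+18≡12=m; c(2)→17·2+18≡0=a; a(0)→17·0+18≡18=s; l(11)→17·11+18≡23=x; e(4)→17·4+18≡8=i (all mod 26).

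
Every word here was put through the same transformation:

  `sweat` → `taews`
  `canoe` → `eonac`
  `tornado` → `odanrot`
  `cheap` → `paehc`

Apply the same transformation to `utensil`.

lisnetu

The output letters match the input read backwards: sweat reversed is taews. It's just the letters in reverse order.
On utensil: reverse → lisnetu.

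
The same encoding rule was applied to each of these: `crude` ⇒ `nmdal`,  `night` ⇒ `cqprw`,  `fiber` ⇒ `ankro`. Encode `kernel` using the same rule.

The output letters match the input read backwards, each shifted +9: crude reversed is edurc. Two steps: reverse the string, then apply a Caesar shift of +9.
On kernel: reverse → lenrek; then shift: l+9=u, e+9=n, n+9=w, r+9=a, e+9=n, k+9=t.

unwant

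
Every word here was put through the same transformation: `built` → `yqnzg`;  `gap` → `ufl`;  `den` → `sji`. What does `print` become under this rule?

The output letters match the input read backwards, each shifted +5: built reversed is tliub. Two steps: reverse the string, then apply a Caesar shift of +5.
For print: reverse → tnirp; then shift: t+5=y, n+5=s, i+5=n, r+5=w, p+5=u.

ysnwu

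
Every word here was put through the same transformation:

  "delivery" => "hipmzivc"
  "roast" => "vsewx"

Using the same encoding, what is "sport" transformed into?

Compare letters: d→h is +4, e→i is +4, l→p is +4 — a constant shift. Every letter moves 4 places later in the alphabet, wrapping around z→a.
For sport: s+4=w, p+4=t, o+4=s, r+4=v, t+4=x.

wtsvx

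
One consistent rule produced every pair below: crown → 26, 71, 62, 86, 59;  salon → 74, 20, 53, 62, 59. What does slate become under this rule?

With a=1..z=26, the number is 3·pos + 17.
For slate: s=19→74, l=12→53, a=1→20, t=20→77, e=5→32.

74, 53, 20, 77, 32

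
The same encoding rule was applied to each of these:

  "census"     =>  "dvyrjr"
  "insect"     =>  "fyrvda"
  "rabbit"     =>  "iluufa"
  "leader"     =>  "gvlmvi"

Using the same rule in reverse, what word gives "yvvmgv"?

c(2)→d(3) and e(4)→v(21) fit y≡9x+11 (mod 26); the inverse of 9 mod 26 is 3. This is an affine cipher: with a=0,…,z=25, each position x becomes (9x+11) mod 26.
Decoding yvvmgv: y(24)→3·(24−11)≡13=n; v(21)→3·(21−11)≡4=e; v(21)→3·(21−11)≡4=e; m(12)→3·(12−11)≡3=d; g(6)→3·(6−11)≡11=l; v(21)→3·(21−11)≡4=e (all mod 26).

needle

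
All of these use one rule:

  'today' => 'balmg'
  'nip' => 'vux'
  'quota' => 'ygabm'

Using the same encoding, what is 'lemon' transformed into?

The shift depends on letter class: consonant t→b is +8, but vowel o→a is +12. The rule splits by letter class: vowels +12, consonants +8.
For lemon: l(cons)+8=t, e(vowel)+12=q, m(cons)+8=u, o(vowel)+12=a, n(cons)+8=v.

tquav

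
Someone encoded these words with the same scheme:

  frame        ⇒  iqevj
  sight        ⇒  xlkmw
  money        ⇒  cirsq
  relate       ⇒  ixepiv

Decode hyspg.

Two steps: reverse the string, then apply a Caesar shift of +4.
Undoing it on hyspg: shift back: h−4=d, y−4=u, s−4=o, p−4=l, g−4=c → duolc; then reverse → cloud.

cloud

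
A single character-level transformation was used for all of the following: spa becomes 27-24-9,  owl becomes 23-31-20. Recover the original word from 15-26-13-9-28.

great

The number is (letter's place in the alphabet, a=1) + 8.
Reversing it on 15-26-13-9-28: 15→(15−8)÷1=7=g, 26→(26−8)÷1=18=r, 13→(13−8)÷1=5=e, 9→(9−8)÷1=1=a, 28→(28−8)÷1=20=t.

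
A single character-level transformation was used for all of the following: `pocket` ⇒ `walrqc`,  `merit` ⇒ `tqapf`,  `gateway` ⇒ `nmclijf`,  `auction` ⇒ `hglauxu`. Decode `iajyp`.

Shifts by position in pocket: pos 0: p→w (+7), pos 1: o→a (+12), pos 2: c→l (+9), pos 3: k→r (+7), pos 4: e→q (+12), pos 5: t→c (+9) — repeating every 3. The shifts repeat in a cycle of length 3: positions 0,1,… shift by +7, +12, +9, then the pattern repeats.
Undoing it on iajyp: i−7=b, a−12=o, j−9=a, y−7=r, p−12=d.

board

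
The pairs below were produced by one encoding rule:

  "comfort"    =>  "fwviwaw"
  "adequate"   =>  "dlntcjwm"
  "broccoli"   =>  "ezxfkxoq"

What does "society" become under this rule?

Shifts by position in comfort: pos 0: c→f (+3), pos 1: o→w (+8), pos 2: m→v (+9), pos 3: f→i (+3), pos 4: o→w (+8), pos 5: r→a (+9) — repeating every 3. It's a Vigenère-style cipher with numeric key [3,8,9]: position i shifts by key[i mod 3].
For society: s+3=v, o+8=w, c+9=l, i+3=l, e+8=m, t+9=c, y+3=b.

vwllmcb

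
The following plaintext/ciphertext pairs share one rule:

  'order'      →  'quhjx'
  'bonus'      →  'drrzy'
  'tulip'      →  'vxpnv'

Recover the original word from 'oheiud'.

Letter i (0-indexed) is shifted by i+2, so successive shifts are 2, 3, 4, ….
Reversing it on oheiud: o−2=m, h−3=e, e−4=a, i−5=d, u−6=o, d−7=w.

meadow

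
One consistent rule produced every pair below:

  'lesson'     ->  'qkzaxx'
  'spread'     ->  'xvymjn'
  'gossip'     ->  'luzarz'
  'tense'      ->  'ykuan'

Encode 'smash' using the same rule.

In lesson: l→q is +5, e→k is +6, s→z is +7, s→a is +8 — the shift increases by 1 each position. Each letter shifts forward by (position + 5), i.e. 5, 6, 7, … — the shift grows by one for each successive letter.
For smash: s+5=x, m+6=s, a+7=h, s+8=a, h+9=q.

xshaq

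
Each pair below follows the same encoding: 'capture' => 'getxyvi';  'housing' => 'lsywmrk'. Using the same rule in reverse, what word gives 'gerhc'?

Compare letters: c→g is +4, a→e is +4, p→t is +4 — a constant shift. This is a Caesar cipher with shift 4.
Decoding gerhc: g−4=c, e−4=a, r−4=n, h−4=d, c−4=y.

candy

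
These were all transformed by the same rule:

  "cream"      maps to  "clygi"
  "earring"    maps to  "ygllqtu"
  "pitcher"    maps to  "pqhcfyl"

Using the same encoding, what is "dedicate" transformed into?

c(2)→c(2) and r(17)→l(11) fit y≡11x+6 (mod 26); the inverse of 11 mod 26 is 19. This is an affine cipher: with a=0,…,z=25, each position x becomes (11x+6) mod 26.
Applying it to dedicate: d(3)→11·3+6≡13=n; e(4)→11·4+6≡24=y; d(3)→11·3+6≡13=n; i(8)→11·8+6≡16=q; c(2)→11·2+6≡2=c; a(0)→11·0+6≡6=g; t(19)→11·19+6≡7=h; e(4)→11·4+6≡24=y (all mod 26).

nynqcghy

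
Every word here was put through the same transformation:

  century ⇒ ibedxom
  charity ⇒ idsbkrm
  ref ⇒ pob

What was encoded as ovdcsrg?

The word is reversed, then every letter is shifted forward by 10.
Undoing it on ovdcsrg: shift back: o−10=e, v−10=l, d−10=t, c−10=s, s−10=i, r−10=h, g−10=w → eltsihw; then reverse → whistle.

whistle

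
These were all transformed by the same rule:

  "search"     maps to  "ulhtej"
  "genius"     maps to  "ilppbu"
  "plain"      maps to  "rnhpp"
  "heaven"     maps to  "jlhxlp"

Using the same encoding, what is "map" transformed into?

ohr

The rule splits by letter class: vowels +7, consonants +2.
For map: m(cons)+2=o, a(vowel)+7=h, p(cons)+2=r.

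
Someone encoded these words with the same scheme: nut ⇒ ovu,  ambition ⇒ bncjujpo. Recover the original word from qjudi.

Every letter moves 1 place later in the alphabet, wrapping around z→a.
Reversing it on qjudi: q−1=p, j−1=i, u−1=t, d−1=c, i−1=h.

pitch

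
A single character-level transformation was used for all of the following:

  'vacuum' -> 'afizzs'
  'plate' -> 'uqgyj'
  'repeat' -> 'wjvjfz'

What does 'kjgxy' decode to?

Shifts by position in vacuum: pos 0: v→a (+5), pos 1: a→f (+5), pos 2: c→i (+6), pos 3: u→z (+5), pos 4: u→z (+5), pos 5: m→s (+6) — repeating every 3. The shifts repeat in a cycle of length 3: positions 0,1,… shift by +5, +5, +6, then the pattern repeats.
Undoing it on kjgxy: k−5=f, j−5=e, g−6=a, x−5=s, y−5=t.

feast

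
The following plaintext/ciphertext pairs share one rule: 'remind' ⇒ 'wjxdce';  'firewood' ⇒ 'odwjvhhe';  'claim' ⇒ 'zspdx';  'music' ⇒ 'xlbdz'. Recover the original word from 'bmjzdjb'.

r(17)→w(22) and e(4)→j(9) fit y≡5x+15 (mod 26); the inverse of 5 mod 26 is 21. Each letter's alphabet position (a=0..z=25) is mapped through 5·x+15 mod 26 — an affine cipher.
Undoing it on bmjzdjb: b(1)→21·(1−15)≡18=s; m(12)→21·(12−15)≡15=p; j(9)→21·(9−15)≡4=e; z(25)→21·(25−15)≡2=c; d(3)→21·(3−15)≡8=i; j(9)→21·(9−15)≡4=e; b(1)→21·(1−15)≡18=s (all mod 26).

species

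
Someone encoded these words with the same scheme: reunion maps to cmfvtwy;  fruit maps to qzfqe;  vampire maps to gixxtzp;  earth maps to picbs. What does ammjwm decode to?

pebble

The shifts repeat in a cycle of length 2: positions 0,1,… shift by +11, +8, then the pattern repeats.
Decoding ammjwm: a−11=p, m−8=e, m−11=b, j−8=b, w−11=l, m−8=e.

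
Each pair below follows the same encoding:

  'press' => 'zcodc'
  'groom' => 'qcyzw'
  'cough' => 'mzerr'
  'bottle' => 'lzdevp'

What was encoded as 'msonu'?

A repeating key of period 2 is used — shifts +10, +11 over and over.
Reversing it on msonu: m−10=c, s−11=h, o−10=e, n−11=c, u−10=k.

check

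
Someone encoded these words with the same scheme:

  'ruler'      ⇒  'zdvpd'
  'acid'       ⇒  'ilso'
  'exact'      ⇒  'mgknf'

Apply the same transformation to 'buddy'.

In ruler: r→z is +8, u→d is +9, l→v is +10, e→p is +11 — the shift increases by 1 each position. Each letter shifts forward by (position + 8), i.e. 8, 9, 10, … — the shift grows by one for each successive letter.
For buddy: b+8=j, u+9=d, d+10=n, d+11=o, y+12=k.

jdnok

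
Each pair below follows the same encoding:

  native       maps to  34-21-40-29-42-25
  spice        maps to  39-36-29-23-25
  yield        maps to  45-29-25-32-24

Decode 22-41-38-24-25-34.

burden

Each letter is replaced by its alphabet position (a=1..z=26) + 20.
Decoding 22-41-38-24-25-34: 22→(22−20)÷1=2=b, 41→(41−20)÷1=21=u, 38→(38−20)÷1=18=r, 24→(24−20)÷1=4=d, 25→(25−20)÷1=5=e, 34→(34−20)÷1=14=n.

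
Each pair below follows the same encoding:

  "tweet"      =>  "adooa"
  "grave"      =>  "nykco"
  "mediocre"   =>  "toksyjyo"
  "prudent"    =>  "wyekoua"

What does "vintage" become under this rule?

Vowels shift forward by 10 and consonants shift forward by 7.
For vintage: v(cons)+7=c, i(vowel)+10=s, n(cons)+7=u, t(cons)+7=a, a(vowel)+10=k, g(cons)+7=n, e(vowel)+10=o.

csuakno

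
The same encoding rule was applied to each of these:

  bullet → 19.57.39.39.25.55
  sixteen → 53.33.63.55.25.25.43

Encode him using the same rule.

b(#2)→19 and u(#21)→57: differences scale by 2, so n = 2·pos + 15. Each letter becomes 2×(its alphabet position, a=1..z=26) + 15.
On him: h=8→31, i=9→33, m=13→41.

31.33.41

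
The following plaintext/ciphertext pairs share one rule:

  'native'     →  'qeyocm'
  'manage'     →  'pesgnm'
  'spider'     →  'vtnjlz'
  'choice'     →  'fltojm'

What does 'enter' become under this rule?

hryky

In native: n→q is +3, a→e is +4, t→y is +5, i→o is +6 — the shift increases by 1 each position. The shift increases by 1 at each position, starting from +3: 3, 4, 5, ….
For enter: e+3=h, n+4=r, t+5=y, e+6=k, r+7=y.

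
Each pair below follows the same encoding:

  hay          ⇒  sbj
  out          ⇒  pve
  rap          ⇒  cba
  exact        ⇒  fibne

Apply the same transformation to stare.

The shift depends on letter class: consonant h→s is +11, but vowel a→b is +1. The rule splits by letter class: vowels +1, consonants +11.
For stare: s(cons)+11=d, t(cons)+11=e, a(vowel)+1=b, r(cons)+11=c, e(vowel)+1=f.

debcf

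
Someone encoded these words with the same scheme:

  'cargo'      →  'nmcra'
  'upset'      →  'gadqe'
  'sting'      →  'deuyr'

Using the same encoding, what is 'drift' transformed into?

ocuqe

The rule splits by letter class: vowels +12, consonants +11.
For drift: d(cons)+11=o, r(cons)+11=c, i(vowel)+12=u, f(cons)+11=q, t(cons)+11=e.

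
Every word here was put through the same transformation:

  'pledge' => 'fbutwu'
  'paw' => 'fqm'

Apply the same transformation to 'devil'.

tulyb

Compare letters: p→f is +16, l→b is +16, e→u is +16 — a constant shift. It's a constant shift of +16 (ROT16).
For devil: d+16=t, e+16=u, v+16=l, i+16=y, l+16=b.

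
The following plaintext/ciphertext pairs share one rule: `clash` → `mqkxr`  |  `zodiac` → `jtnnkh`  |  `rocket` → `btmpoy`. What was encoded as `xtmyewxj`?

nocturne

A repeating key of period 2 is used — shifts +10, +5 over and over.
Decoding xtmyewxj: x−10=n, t−5=o, m−10=c, y−5=t, e−10=u, w−5=r, x−10=n, j−5=e.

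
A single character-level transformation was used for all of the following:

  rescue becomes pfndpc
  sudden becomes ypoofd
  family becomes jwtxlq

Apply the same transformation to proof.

The output letters match the input read backwards, each shifted +11: rescue reversed is eucser. Two steps: reverse the string, then apply a Caesar shift of +11.
On proof: reverse → foorp; then shift: f+11=q, o+11=z, o+11=z, r+11=c, p+11=a.

qzzca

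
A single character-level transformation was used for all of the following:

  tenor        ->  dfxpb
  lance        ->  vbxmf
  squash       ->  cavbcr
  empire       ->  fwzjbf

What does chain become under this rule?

mrbjx

The shift depends on letter class: consonant t→d is +10, but vowel e→f is +1. Vowels shift forward by 1 and consonants shift forward by 10.
Applying it to chain: c(cons)+10=m, h(cons)+10=r, a(vowel)+1=b, i(vowel)+1=j, n(cons)+10=x.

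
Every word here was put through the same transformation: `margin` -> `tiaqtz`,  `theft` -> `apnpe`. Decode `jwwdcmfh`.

Letter i (0-indexed) is shifted by i+7, so successive shifts are 7, 8, 9, ….
Decoding jwwdcmfh: j−7=c, w−8=o, w−9=n, d−10=t, c−11=r, m−12=a, f−13=s, h−14=t.

contrast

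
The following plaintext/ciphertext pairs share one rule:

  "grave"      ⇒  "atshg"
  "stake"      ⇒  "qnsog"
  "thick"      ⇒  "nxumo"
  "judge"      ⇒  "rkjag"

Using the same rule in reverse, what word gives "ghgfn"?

event

This is an affine cipher: with a=0,…,z=25, each position x becomes (23x+18) mod 26.
Reversing it on ghgfn: g(6)→17·(6−18)≡4=e; h(7)→17·(7−18)≡21=v; g(6)→17·(6−18)≡4=e; f(5)→17·(5−18)≡13=n; n(13)→17·(13−18)≡19=t (all mod 26).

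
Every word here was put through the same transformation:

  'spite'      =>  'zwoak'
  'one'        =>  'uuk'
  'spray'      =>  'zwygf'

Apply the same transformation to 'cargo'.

jgynu

The shift depends on letter class: consonant s→z is +7, but vowel i→o is +6. The rule splits by letter class: vowels +6, consonants +7.
Applying it to cargo: c(cons)+7=j, a(vowel)+6=g, r(cons)+7=y, g(cons)+7=n, o(vowel)+6=u.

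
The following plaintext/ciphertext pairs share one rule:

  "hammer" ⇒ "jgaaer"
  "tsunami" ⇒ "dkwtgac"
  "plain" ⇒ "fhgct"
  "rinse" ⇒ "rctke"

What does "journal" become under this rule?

h(7)→j(9) and a(0)→g(6) fit y≡19x+6 (mod 26); the inverse of 19 mod 26 is 11. Treating letters as 0–25, the rule is x ↦ 19x + 6 (mod 26).
For journal: j(9)→19·9+6≡21=v; o(14)→19·14+6≡12=m; u(20)→19·20+6≡22=w; r(17)→19·17+6≡17=r; n(13)→19·13+6≡19=t; a(0)→19·0+6≡6=g; l(11)→19·11+6≡7=h (all mod 26).

vmwrtgh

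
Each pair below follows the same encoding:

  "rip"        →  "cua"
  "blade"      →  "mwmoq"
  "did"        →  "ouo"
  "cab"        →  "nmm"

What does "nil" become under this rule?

yuw

Vowels shift forward by 12 and consonants shift forward by 11.
On nil: n(cons)+11=y, i(vowel)+12=u, l(cons)+11=w.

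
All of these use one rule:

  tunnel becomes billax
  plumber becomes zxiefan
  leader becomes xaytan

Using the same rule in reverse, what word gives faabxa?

Treating letters as 0–25, the rule is x ↦ 7x + 24 (mod 26).
Reversing it on faabxa: f(5)→15·(5−24)≡1=b; a(0)→15·(0−24)≡4=e; a(0)→15·(0−24)≡4=e; b(1)→15·(1−24)≡19=t; x(23)→15·(23−24)≡11=l; a(0)→15·(0−24)≡4=e (all mod 26).

beetle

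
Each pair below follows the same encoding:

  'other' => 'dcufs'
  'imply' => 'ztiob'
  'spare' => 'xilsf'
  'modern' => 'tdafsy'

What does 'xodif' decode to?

slope

o(14)→d(3) and t(19)→c(2) fit y≡5x+11 (mod 26); the inverse of 5 mod 26 is 21. Treating letters as 0–25, the rule is x ↦ 5x + 11 (mod 26).
Decoding xodif: x(23)→21·(23−11)≡18=s; o(14)→21·(14−11)≡11=l; d(3)→21·(3−11)≡14=o; i(8)→21·(8−11)≡15=p; f(5)→21·(5−11)≡4=e (all mod 26).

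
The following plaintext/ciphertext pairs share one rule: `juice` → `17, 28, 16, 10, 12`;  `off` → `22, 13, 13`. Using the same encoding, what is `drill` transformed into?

Each letter is replaced by its alphabet position (a=1..z=26) + 7.
For drill: d=4→11, r=18→25, i=9→16, l=12→19, l=12→19.

11, 25, 16, 19, 19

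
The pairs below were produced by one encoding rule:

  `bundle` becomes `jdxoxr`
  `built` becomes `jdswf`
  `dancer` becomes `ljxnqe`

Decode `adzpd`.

In bundle: b→j is +8, u→d is +9, n→x is +10, d→o is +11 — the shift increases by 1 each position. Letter i (0-indexed) is shifted by i+8, so successive shifts are 8, 9, 10, ….
Decoding adzpd: a−8=s, d−9=u, z−10=p, p−11=e, d−12=r.

super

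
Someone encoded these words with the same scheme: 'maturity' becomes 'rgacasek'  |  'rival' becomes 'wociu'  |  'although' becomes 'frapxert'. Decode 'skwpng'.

In maturity: m→r is +5, a→g is +6, t→a is +7, u→c is +8 — the shift increases by 1 each position. The shift increases by 1 at each position, starting from +5: 5, 6, 7, ….
Decoding skwpng: s−5=n, k−6=e, w−7=p, p−8=h, n−9=e, g−10=w.

nephew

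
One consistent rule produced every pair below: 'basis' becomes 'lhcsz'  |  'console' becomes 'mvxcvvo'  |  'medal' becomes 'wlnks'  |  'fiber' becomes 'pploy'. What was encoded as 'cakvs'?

A repeating key of period 3 is used — shifts +10, +7, +10 over and over.
Undoing it on cakvs: c−10=s, a−7=t, k−10=a, v−10=l, s−7=l.

stall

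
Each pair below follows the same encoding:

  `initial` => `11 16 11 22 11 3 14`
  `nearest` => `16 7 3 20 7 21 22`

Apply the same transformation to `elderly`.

Letters become their 1-based position plus 2 (so a→3, b→4, …).
On elderly: e=5→7, l=12→14, d=4→6, e=5→7, r=18→20, l=12→14, y=25→27.

7 14 6 7 20 14 27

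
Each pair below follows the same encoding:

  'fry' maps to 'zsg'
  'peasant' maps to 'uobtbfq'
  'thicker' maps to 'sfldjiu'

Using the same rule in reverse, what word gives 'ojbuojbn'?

The output letters match the input read backwards, each shifted +1: fry reversed is yrf. Read the word backwards and shift each letter +1.
Decoding ojbuojbn: shift back: o−1=n, j−1=i, b−1=a, u−1=t, o−1=n, j−1=i, b−1=a, n−1=m → niatniam; then reverse → maintain.

maintain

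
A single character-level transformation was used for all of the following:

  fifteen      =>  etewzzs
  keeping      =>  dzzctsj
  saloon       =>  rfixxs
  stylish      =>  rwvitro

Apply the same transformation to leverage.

izgzmfjz

f(5)→e(4) and i(8)→t(19) fit y≡5x+5 (mod 26); the inverse of 5 mod 26 is 21. Each letter's alphabet position (a=0..z=25) is mapped through 5·x+5 mod 26 — an affine cipher.
For leverage: l(11)→5·11+5≡8=i; e(4)→5·4+5≡25=z; v(21)→5·21+5≡6=g; e(4)→5·4+5≡25=z; r(17)→5·17+5≡12=m; a(0)→5·0+5≡5=f; g(6)→5·6+5≡9=j; e(4)→5·4+5≡25=z (all mod 26).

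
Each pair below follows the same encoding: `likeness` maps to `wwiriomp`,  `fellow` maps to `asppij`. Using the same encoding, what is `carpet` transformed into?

The output letters match the input read backwards, each shifted +4: likeness reversed is ssenekil. Two steps: reverse the string, then apply a Caesar shift of +4.
On carpet: reverse → teprac; then shift: t+4=x, e+4=i, p+4=t, r+4=v, a+4=e, c+4=g.

xitveg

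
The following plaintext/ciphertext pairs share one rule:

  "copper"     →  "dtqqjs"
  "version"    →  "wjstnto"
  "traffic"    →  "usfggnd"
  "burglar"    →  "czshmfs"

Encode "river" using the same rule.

The rule splits by letter class: vowels +5, consonants +1.
On river: r(cons)+1=s, i(vowel)+5=n, v(cons)+1=w, e(vowel)+5=j, r(cons)+1=s.

snwjs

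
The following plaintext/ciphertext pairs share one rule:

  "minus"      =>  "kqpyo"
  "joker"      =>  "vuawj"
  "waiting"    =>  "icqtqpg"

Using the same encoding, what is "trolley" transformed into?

tjuffws

This is an affine cipher: with a=0,…,z=25, each position x becomes (5x+2) mod 26.
Applying it to trolley: t(19)→5·19+2≡19=t; r(17)→5·17+2≡9=j; o(14)→5·14+2≡20=u; l(11)→5·11+2≡5=f; l(11)→5·11+2≡5=f; e(4)→5·4+2≡22=w; y(24)→5·24+2≡18=s (all mod 26).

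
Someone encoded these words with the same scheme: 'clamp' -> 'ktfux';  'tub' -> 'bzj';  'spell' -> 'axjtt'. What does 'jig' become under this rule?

rno

The shift depends on letter class: consonant c→k is +8, but vowel a→f is +5. Two shifts are in play — +5 for a/e/i/o/u, +8 for every other letter.
For jig: j(cons)+8=r, i(vowel)+5=n, g(cons)+8=o.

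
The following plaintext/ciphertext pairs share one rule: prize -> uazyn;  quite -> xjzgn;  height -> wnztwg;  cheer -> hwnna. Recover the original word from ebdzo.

basin

p(15)→u(20) and r(17)→a(0) fit y≡3x+1 (mod 26); the inverse of 3 mod 26 is 9. Treating letters as 0–25, the rule is x ↦ 3x + 1 (mod 26).
Decoding ebdzo: e(4)→9·(4−1)≡1=b; b(1)→9·(1−1)≡0=a; d(3)→9·(3−1)≡18=s; z(25)→9·(25−1)≡8=i; o(14)→9·(14−1)≡13=n (all mod 26).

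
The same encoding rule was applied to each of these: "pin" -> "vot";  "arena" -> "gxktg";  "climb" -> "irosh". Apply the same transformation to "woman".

Compare letters: p→v is +6, i→o is +6, n→t is +6 — a constant shift. It's a constant shift of +6 (ROT6).
Applying it to woman: w+6=c, o+6=u, m+6=s, a+6=g, n+6=t.

cusgt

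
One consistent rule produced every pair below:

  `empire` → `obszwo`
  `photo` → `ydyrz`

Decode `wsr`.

The output letters match the input read backwards, each shifted +10: empire reversed is eripme. Read the word backwards and shift each letter +10.
Decoding wsr: shift back: w−10=m, s−10=i, r−10=h → mih; then reverse → him.

him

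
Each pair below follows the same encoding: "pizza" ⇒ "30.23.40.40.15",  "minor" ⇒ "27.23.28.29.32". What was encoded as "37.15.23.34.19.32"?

p is letter #16 and maps to 30: an offset of 14. The number is (letter's place in the alphabet, a=1) + 14.
Reversing it on 37.15.23.34.19.32: 37→(37−14)÷1=23=w, 15→(15−14)÷1=1=a, 23→(23−14)÷1=9=i, 34→(34−14)÷1=20=t, 19→(19−14)÷1=5=e, 32→(32−14)÷1=18=r.

waiter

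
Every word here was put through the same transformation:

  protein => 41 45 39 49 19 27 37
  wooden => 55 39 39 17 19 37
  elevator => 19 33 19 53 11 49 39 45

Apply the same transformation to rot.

p(#16)→41 and r(#18)→45: differences scale by 2, so n = 2·pos + 9. Each letter becomes 2×(its alphabet position, a=1..z=26) + 9.
For rot: r=18→45, o=15→39, t=20→49.

45 39 49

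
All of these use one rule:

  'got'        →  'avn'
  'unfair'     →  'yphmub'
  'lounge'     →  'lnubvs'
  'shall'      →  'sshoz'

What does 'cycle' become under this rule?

The output letters match the input read backwards, each shifted +7: got reversed is tog. Two steps: reverse the string, then apply a Caesar shift of +7.
For cycle: reverse → elcyc; then shift: e+7=l, l+7=s, c+7=j, y+7=f, c+7=j.

lsjfj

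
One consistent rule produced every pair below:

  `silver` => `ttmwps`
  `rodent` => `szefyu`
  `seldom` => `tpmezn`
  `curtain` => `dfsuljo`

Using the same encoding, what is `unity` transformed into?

vyjuj

Shifts by position in silver: pos 0: s→t (+1), pos 1: i→t (+11), pos 2: l→m (+1), pos 3: v→w (+1), pos 4: e→p (+11), pos 5: r→s (+1) — repeating every 3. The shifts repeat in a cycle of length 3: positions 0,1,… shift by +1, +11, +1, then the pattern repeats.
Applying it to unity: u+1=v, n+11=y, i+1=j, t+1=u, y+11=j.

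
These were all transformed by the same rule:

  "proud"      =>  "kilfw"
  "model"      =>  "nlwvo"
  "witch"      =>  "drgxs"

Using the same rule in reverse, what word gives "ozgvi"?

This is the alphabet-reversal cipher (Atbash): a becomes z, b becomes y, etc.
Decoding ozgvi: o↔l, z↔a, g↔t, v↔e, i↔r.

later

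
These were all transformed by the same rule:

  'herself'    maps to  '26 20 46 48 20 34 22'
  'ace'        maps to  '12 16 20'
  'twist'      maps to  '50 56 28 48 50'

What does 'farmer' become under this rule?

22 12 46 36 20 46

h(#8)→26 and e(#5)→20: differences scale by 2, so n = 2·pos + 10. With a=1..z=26, the number is 2·pos + 10.
On farmer: f=6→22, a=1→12, r=18→46, m=13→36, e=5→20, r=18→46.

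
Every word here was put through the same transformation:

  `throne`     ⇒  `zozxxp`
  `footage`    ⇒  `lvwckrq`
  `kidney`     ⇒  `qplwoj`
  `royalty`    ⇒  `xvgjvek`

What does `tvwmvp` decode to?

noodle

The shift increases by 1 at each position, starting from +6: 6, 7, 8, ….
Reversing it on tvwmvp: t−6=n, v−7=o, w−8=o, m−9=d, v−10=l, p−11=e.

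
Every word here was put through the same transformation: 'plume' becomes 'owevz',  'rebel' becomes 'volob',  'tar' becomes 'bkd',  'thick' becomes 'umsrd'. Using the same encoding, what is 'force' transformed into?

The output letters match the input read backwards, each shifted +10: plume reversed is emulp. Two steps: reverse the string, then apply a Caesar shift of +10.
Applying it to force: reverse → ecrof; then shift: e+10=o, c+10=m, r+10=b, o+10=y, f+10=p.

ombyp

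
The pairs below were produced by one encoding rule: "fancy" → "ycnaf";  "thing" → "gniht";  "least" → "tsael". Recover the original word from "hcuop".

pouch

The output letters match the input read backwards: fancy reversed is ycnaf. The word is simply reversed.
Undoing it on hcuop: then reverse → pouch.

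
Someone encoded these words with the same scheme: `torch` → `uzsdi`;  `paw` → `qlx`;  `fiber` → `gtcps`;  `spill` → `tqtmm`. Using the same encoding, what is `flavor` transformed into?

The shift depends on letter class: consonant t→u is +1, but vowel o→z is +11. The rule splits by letter class: vowels +11, consonants +1.
Applying it to flavor: f(cons)+1=g, l(cons)+1=m, a(vowel)+11=l, v(cons)+1=w, o(vowel)+11=z, r(cons)+1=s.

gmlwzs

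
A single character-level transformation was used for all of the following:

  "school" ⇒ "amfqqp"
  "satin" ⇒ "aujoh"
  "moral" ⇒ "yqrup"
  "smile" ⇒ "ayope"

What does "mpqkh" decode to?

s(18)→a(0) and c(2)→m(12) fit y≡9x+20 (mod 26); the inverse of 9 mod 26 is 3. This is an affine cipher: with a=0,…,z=25, each position x becomes (9x+20) mod 26.
Reversing it on mpqkh: m(12)→3·(12−20)≡2=c; p(15)→3·(15−20)≡11=l; q(16)→3·(16−20)≡14=o; k(10)→3·(10−20)≡22=w; h(7)→3·(7−20)≡13=n (all mod 26).

clown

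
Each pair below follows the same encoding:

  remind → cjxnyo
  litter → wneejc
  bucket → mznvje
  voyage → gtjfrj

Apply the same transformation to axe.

The shift depends on letter class: consonant r→c is +11, but vowel e→j is +5. The rule splits by letter class: vowels +5, consonants +11.
Applying it to axe: a(vowel)+5=f, x(cons)+11=i, e(vowel)+5=j.

fij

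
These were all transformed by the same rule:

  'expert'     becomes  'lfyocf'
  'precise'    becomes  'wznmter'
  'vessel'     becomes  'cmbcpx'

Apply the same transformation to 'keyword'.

Letter i (0-indexed) is shifted by i+7, so successive shifts are 7, 8, 9, ….
For keyword: k+7=r, e+8=m, y+9=h, w+10=g, o+11=z, r+12=d, d+13=q.

rmhgzdq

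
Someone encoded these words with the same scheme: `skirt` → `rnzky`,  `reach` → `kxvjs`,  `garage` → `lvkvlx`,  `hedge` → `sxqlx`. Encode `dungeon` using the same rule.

s(18)→r(17) and k(10)→n(13) fit y≡7x+21 (mod 26); the inverse of 7 mod 26 is 15. Treating letters as 0–25, the rule is x ↦ 7x + 21 (mod 26).
For dungeon: d(3)→7·3+21≡16=q; u(20)→7·20+21≡5=f; n(13)→7·13+21≡8=i; g(6)→7·6+21≡11=l; e(4)→7·4+21≡23=x; o(14)→7·14+21≡15=p; n(13)→7·13+21≡8=i (all mod 26).

qfilxpi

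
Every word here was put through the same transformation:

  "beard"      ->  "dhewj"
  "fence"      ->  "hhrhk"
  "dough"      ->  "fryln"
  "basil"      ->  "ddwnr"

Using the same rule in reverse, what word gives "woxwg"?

Each letter shifts forward by (position + 2), i.e. 2, 3, 4, … — the shift grows by one for each successive letter.
Reversing it on woxwg: w−2=u, o−3=l, x−4=t, w−5=r, g−6=a.

ultra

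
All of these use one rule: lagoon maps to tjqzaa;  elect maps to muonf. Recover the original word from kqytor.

Each letter shifts forward by (position + 8), i.e. 8, 9, 10, … — the shift grows by one for each successive letter.
Decoding kqytor: k−8=c, q−9=h, y−10=o, t−11=i, o−12=c, r−13=e.

choice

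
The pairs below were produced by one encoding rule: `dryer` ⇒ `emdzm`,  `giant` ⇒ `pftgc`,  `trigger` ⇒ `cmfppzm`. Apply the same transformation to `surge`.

d(3)→e(4) and r(17)→m(12) fit y≡21x+19 (mod 26); the inverse of 21 mod 26 is 5. Treating letters as 0–25, the rule is x ↦ 21x + 19 (mod 26).
For surge: s(18)→21·18+19≡7=h; u(20)→21·20+19≡23=x; r(17)→21·17+19≡12=m; g(6)→21·6+19≡15=p; e(4)→21·4+19≡25=z (all mod 26).

hxmpz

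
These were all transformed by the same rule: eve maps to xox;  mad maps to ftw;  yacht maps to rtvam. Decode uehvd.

block

Compare letters: e→x is +19, v→o is +19, e→x is +19 — a constant shift. Each letter is shifted forward by 19 in the alphabet (a Caesar shift of +19).
Undoing it on uehvd: u−19=b, e−19=l, h−19=o, v−19=c, d−19=k.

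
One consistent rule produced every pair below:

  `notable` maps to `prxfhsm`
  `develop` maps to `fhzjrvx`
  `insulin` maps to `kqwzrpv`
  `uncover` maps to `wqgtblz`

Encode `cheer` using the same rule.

ekijx

In notable: n→p is +2, o→r is +3, t→x is +4, a→f is +5 — the shift increases by 1 each position. Letter i (0-indexed) is shifted by i+2, so successive shifts are 2, 3, 4, ….
On cheer: c+2=e, h+3=k, e+4=i, e+5=j, r+6=x.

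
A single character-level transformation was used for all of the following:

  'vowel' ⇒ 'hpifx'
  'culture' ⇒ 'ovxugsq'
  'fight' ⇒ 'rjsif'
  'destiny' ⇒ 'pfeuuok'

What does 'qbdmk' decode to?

early

Shifts by position in vowel: pos 0: v→h (+12), pos 1: o→p (+1), pos 2: w→i (+12), pos 3: e→f (+1) — repeating every 2. The shifts repeat in a cycle of length 2: positions 0,1,… shift by +12, +1, then the pattern repeats.
Undoing it on qbdmk: q−12=e, b−1=a, d−12=r, m−1=l, k−12=y.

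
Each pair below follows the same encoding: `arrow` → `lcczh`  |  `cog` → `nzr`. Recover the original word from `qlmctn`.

fabric

Compare letters: a→l is +11, r→c is +11, r→c is +11 — a constant shift. Each letter is shifted forward by 11 in the alphabet (a Caesar shift of +11).
Reversing it on qlmctn: q−11=f, l−11=a, m−11=b, c−11=r, t−11=i, n−11=c.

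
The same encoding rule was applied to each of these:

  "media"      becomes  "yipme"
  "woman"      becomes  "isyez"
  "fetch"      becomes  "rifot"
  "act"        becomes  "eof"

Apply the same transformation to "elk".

The shift depends on letter class: consonant m→y is +12, but vowel e→i is +4. Two shifts are in play — +4 for a/e/i/o/u, +12 for every other letter.
For elk: e(vowel)+4=i, l(cons)+12=x, k(cons)+12=w.

ixw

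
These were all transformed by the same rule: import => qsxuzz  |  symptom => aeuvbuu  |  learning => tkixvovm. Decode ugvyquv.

mansion

A repeating key of period 2 is used — shifts +8, +6 over and over.
Decoding ugvyquv: u−8=m, g−6=a, v−8=n, y−6=s, q−8=i, u−6=o, v−8=n.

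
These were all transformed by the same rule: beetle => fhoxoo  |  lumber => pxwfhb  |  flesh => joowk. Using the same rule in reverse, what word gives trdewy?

Shifts by position in beetle: pos 0: b→f (+4), pos 1: e→h (+3), pos 2: e→o (+10), pos 3: t→x (+4), pos 4: l→o (+3), pos 5: e→o (+10) — repeating every 3. A repeating key of period 3 is used — shifts +4, +3, +10 over and over.
Decoding trdewy: t−4=p, r−3=o, d−10=t, e−4=a, w−3=t, y−10=o.

potato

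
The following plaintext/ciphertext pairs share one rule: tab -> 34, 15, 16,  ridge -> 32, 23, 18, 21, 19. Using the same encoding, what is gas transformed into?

21, 15, 33

t is letter #20 and maps to 34: an offset of 14. The number is (letter's place in the alphabet, a=1) + 14.
Applying it to gas: g=7→21, a=1→15, s=19→33.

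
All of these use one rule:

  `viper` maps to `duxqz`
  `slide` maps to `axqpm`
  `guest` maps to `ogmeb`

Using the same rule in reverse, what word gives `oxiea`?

It's a Vigenère-style cipher with numeric key [8,12]: position i shifts by key[i mod 2].
Decoding oxiea: o−8=g, x−12=l, i−8=a, e−12=s, a−8=s.

glass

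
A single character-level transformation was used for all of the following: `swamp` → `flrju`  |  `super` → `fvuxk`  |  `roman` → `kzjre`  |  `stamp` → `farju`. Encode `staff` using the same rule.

Treating letters as 0–25, the rule is x ↦ 21x + 17 (mod 26).
Applying it to staff: s(18)→21·18+17≡5=f; t(19)→21·19+17≡0=a; a(0)→21·0+17≡17=r; f(5)→21·5+17≡18=s; f(5)→21·5+17≡18=s (all mod 26).

farss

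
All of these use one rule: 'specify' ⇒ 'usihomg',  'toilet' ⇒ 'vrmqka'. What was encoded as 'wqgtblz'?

uncover

In specify: s→u is +2, p→s is +3, e→i is +4, c→h is +5 — the shift increases by 1 each position. Letter i (0-indexed) is shifted by i+2, so successive shifts are 2, 3, 4, ….
Undoing it on wqgtblz: w−2=u, q−3=n, g−4=c, t−5=o, b−6=v, l−7=e, z−8=r.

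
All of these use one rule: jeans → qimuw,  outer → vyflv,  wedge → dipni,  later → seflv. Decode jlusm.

chili

Shifts by position in jeans: pos 0: j→q (+7), pos 1: e→i (+4), pos 2: a→m (+12), pos 3: n→u (+7), pos 4: s→w (+4) — repeating every 3. The shifts repeat in a cycle of length 3: positions 0,1,… shift by +7, +4, +12, then the pattern repeats.
Undoing it on jlusm: j−7=c, l−4=h, u−12=i, s−7=l, m−4=i.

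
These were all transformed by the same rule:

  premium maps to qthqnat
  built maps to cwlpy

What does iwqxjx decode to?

In premium: p→q is +1, r→t is +2, e→h is +3, m→q is +4 — the shift increases by 1 each position. Each letter shifts forward by (position + 1), i.e. 1, 2, 3, … — the shift grows by one for each successive letter.
Undoing it on iwqxjx: i−1=h, w−2=u, q−3=n, x−4=t, j−5=e, x−6=r.

hunter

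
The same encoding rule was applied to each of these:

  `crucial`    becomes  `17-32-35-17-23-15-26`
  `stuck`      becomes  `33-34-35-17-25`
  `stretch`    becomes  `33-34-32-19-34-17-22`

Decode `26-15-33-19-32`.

c is letter #3 and maps to 17: an offset of 14. Each letter is replaced by its alphabet position (a=1..z=26) + 14.
Undoing it on 26-15-33-19-32: 26→(26−14)÷1=12=l, 15→(15−14)÷1=1=a, 33→(33−14)÷1=19=s, 19→(19−14)÷1=5=e, 32→(32−14)÷1=18=r.

laser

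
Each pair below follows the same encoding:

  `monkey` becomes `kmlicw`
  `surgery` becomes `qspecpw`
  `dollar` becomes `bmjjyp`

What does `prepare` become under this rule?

npcnypc

Every letter moves 24 places later in the alphabet, wrapping around z→a.
For prepare: p+24=n, r+24=p, e+24=c, p+24=n, a+24=y, r+24=p, e+24=c.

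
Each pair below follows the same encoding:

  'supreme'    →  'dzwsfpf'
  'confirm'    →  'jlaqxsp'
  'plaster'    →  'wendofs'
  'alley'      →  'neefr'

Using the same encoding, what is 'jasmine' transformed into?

indpxaf

s(18)→d(3) and u(20)→z(25) fit y≡11x+13 (mod 26); the inverse of 11 mod 26 is 19. Treating letters as 0–25, the rule is x ↦ 11x + 13 (mod 26).
For jasmine: j(9)→11·9+13≡8=i; a(0)→11·0+13≡13=n; s(18)→11·18+13≡3=d; m(12)→11·12+13≡15=p; i(8)→11·8+13≡23=x; n(13)→11·13+13≡0=a; e(4)→11·4+13≡5=f (all mod 26).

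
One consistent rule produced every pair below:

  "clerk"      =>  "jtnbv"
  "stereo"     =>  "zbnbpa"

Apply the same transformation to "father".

In clerk: c→j is +7, l→t is +8, e→n is +9, r→b is +10 — the shift increases by 1 each position. Letter i (0-indexed) is shifted by i+7, so successive shifts are 7, 8, 9, ….
For father: f+7=m, a+8=i, t+9=c, h+10=r, e+11=p, r+12=d.

micrpd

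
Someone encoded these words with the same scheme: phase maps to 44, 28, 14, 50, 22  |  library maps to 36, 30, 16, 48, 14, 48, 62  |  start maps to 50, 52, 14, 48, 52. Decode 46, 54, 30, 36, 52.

quilt

p(#16)→44 and h(#8)→28: differences scale by 2, so n = 2·pos + 12. Each letter becomes 2×(its alphabet position, a=1..z=26) + 12.
Reversing it on 46, 54, 30, 36, 52: 46→(46−12)÷2=17=q, 54→(54−12)÷2=21=u, 30→(30−12)÷2=9=i, 36→(36−12)÷2=12=l, 52→(52−12)÷2=20=t.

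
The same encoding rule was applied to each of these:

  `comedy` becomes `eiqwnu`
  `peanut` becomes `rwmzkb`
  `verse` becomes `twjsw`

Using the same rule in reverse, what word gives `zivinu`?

nobody

c(2)→e(4) and o(14)→i(8) fit y≡9x+12 (mod 26); the inverse of 9 mod 26 is 3. Treating letters as 0–25, the rule is x ↦ 9x + 12 (mod 26).
Decoding zivinu: z(25)→3·(25−12)≡13=n; i(8)→3·(8−12)≡14=o; v(21)→3·(21−12)≡1=b; i(8)→3·(8−12)≡14=o; n(13)→3·(13−12)≡3=d; u(20)→3·(20−12)≡24=y (all mod 26).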